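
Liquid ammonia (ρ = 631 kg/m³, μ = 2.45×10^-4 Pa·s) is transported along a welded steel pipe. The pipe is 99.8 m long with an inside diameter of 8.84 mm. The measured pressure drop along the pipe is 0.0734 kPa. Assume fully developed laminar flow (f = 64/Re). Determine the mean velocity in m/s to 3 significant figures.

V ≈ 0.00733 m/s

For laminar flow, f = 64/Re with Re = ρVD/μ, so Darcy-Weisbach reduces to ΔP = 32μLV/D². Solving for V: V = ΔP·D²/(32μL) = 73.4·(0.00884)²/(32·0.000245·99.8) = 0.007331 m/s.
Check: Re = ρVD/μ = 631·0.007331·0.00884/0.000245 = 166.9 < 2300, so the laminar assumption holds.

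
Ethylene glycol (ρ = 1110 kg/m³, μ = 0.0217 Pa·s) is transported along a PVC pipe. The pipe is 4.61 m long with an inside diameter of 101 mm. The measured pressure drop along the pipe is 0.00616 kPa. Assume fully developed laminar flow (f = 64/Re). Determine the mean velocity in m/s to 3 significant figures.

For laminar flow, f = 64/Re with Re = ρVD/μ, so Darcy-Weisbach reduces to ΔP = 32μLV/D². Solving for V: V = ΔP·D²/(32μL) = 6.16·(0.101)²/(32·0.0217·4.61) = 0.01963 m/s.
Check: Re = ρVD/μ = 1110·0.01963·0.101/0.0217 = 101.4 < 2300, so the laminar assumption holds.

V ≈ 0.0196 m/s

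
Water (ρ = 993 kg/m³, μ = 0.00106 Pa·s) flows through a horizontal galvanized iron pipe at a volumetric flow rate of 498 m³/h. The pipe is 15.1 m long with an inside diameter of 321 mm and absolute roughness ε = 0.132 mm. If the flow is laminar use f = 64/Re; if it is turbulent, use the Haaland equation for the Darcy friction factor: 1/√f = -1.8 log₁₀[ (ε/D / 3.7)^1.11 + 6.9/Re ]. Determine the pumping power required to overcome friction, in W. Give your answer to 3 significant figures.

Q = 498 m³/h = 498/3600 = 0.1383 m³/s.
Cross-sectional area A = πD²/4 = π(0.321)²/4 = 0.08093 m²; mean velocity V = Q/A = 0.1383/0.08093 = 1.709 m/s.
Reynolds number Re = ρVD/μ = 993 · 1.709 · 0.321 / 0.00106 = 5.14e+05.
Re > 4000 → turbulent. Relative roughness ε/D = 0.000132/0.321 = 0.000411. Haaland: 1/√f = -1.8 log₁₀[(0.000411/3.7)^1.11 + 6.9/5.14e+05] = -1.8 log₁₀[4.08e-05 + 1.34e-05] = 7.678, so f = 0.01696.
Darcy-Weisbach: ΔP = f(L/D)(ρV²/2) = 0.01696·(15.1/0.321)·(993·1.709²/2) = 0.01696·47.04·1451 = 1158 Pa.
Pumping power P = QΔP = 0.1383·1158 = 160.1 W = 160 W.

P ≈ 160 W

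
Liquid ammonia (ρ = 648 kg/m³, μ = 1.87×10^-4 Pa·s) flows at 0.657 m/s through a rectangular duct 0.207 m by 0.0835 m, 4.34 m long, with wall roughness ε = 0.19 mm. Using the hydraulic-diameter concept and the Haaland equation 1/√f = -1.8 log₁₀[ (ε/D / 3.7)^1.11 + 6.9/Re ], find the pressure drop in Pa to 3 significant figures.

Hydraulic diameter D_h = 4A/P = 4·(0.207·0.0835)/(2·(0.207+0.0835)) = 0.06914/0.581 = 0.119 m.
Re = ρVD_h/μ = 648·0.657·0.119/0.000187 = 2.709e+05.
ε/D_h = 0.00019/0.119 = 0.0016; Haaland gives 1/√f = -1.8 log₁₀[0.000184+2.55e-05] = 6.622, so f = 0.02281.
ΔP = f(L/D_h)(ρV²/2) = 0.02281·4.34/0.119·139.9 = 116.3 Pa.

ΔP ≈ 116 Pa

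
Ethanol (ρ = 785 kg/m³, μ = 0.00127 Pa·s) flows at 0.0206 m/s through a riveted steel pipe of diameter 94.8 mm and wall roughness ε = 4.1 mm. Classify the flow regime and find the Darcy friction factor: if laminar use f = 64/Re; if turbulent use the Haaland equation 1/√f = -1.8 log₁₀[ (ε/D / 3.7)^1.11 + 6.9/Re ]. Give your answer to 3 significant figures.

Re = ρVD/μ = 785·0.0206·0.0948/0.00127 = 1207.
Re < 2300 → laminar, so f = 64/Re = 0.05302 (roughness is irrelevant in laminar flow).

f ≈ 0.0530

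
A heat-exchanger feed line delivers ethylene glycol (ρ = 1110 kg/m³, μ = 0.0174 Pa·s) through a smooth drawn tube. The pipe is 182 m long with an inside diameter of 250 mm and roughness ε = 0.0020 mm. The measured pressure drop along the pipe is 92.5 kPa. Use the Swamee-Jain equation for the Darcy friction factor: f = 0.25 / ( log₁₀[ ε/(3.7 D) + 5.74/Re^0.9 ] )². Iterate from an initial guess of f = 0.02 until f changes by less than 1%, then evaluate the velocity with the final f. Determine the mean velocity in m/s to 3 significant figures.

V ≈ 3.34 m/s

Rearranging Darcy-Weisbach: V = √(2·ΔP·D/(f·L·ρ)). With ε/D = 2e-06/0.25 = 8e-06, iterate starting from f = 0.02:
  f = 0.02 → V = √(2·9.25e+04·0.25/(0.02·182·1110)) = 3.383 m/s; Re = ρVD/μ = 5.396e+04; f → 0.02044
  f = 0.02044 → V = 3.346 m/s; Re = 5.337e+04; f → 0.02049
Converged (Δf/f < 1%). With the final f = 0.02049: V = √(2·9.25e+04·0.25/(0.02049·182·1110)) = 3.342 m/s.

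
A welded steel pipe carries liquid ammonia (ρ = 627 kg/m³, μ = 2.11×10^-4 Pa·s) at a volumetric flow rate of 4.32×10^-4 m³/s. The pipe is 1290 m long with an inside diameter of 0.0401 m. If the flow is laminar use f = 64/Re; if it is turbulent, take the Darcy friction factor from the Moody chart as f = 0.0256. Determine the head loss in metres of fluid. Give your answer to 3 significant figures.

h_f ≈ 4.91 m

Cross-sectional area A = πD²/4 = π(0.0401)²/4 = 0.001263 m²; mean velocity V = Q/A = 0.000432/0.001263 = 0.3421 m/s.
Reynolds number Re = ρVD/μ = 627 · 0.3421 · 0.0401 / 0.000211 = 4.076e+04.
Re > 4000 → turbulent; use the Moody-chart value f = 0.0256.
Darcy-Weisbach: ΔP = f(L/D)(ρV²/2) = 0.0256·(1290/0.0401)·(627·0.3421²/2) = 0.0256·3.217e+04·36.68 = 3.021e+04 Pa.
Head loss h_f = ΔP/(ρg) = 3.021e+04/(627·9.81) = 4.91 m.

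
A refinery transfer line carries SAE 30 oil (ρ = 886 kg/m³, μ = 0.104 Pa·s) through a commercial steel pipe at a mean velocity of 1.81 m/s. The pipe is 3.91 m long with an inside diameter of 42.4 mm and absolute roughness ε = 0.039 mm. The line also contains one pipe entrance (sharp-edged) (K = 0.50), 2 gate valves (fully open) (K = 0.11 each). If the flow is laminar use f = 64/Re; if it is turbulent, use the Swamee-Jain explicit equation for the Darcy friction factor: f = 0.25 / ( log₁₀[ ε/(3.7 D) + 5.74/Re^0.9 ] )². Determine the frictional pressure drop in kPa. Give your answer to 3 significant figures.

Reynolds number Re = ρVD/μ = 886 · 1.81 · 0.0424 / 0.104 = 653.8.
Re < 2300 → laminar flow, so f = 64/Re = 64/653.8 = 0.09789 (the turbulent correlation is not needed).
Total minor-loss coefficient ΣK = 1·0.5 + 2·0.11 = 0.72.
ΔP = [f·L/D + ΣK]·(ρV²/2) = [0.09789·3.91/0.0424 + 0.72]·(886·1.81²/2) = [9.027 + 0.72]·1451 = 1.415e+04 Pa.
ΔP = 1.415e+04 Pa = 14.1 kPa.

ΔP ≈ 14.1 kPa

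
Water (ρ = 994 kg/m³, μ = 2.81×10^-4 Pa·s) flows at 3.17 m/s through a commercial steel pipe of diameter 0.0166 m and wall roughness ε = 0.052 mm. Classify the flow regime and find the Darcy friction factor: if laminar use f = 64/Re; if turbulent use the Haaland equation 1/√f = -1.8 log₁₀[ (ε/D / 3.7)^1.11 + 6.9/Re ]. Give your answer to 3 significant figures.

f ≈ 0.0272

Re = ρVD/μ = 994·3.17·0.0166/0.000281 = 1.861e+05.
Re > 4000 → turbulent. ε/D = 5.2e-05/0.0166 = 0.00313; Haaland: 1/√f = -1.8 log₁₀[0.000389 + 3.71e-05] = 6.067, so f = 0.02717.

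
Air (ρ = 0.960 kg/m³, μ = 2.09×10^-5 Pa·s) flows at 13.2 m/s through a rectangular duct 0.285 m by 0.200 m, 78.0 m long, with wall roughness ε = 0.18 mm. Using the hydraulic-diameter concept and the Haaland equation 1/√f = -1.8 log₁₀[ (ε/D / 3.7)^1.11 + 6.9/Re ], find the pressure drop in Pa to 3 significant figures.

Hydraulic diameter D_h = 4A/P = 4·(0.285·0.2)/(2·(0.285+0.2)) = 0.228/0.97 = 0.2351 m.
Re = ρVD_h/μ = 0.96·13.2·0.2351/2.09e-05 = 1.425e+05.
ε/D_h = 0.00018/0.2351 = 0.000766; Haaland gives 1/√f = -1.8 log₁₀[8.14e-05+4.84e-05] = 6.996, so f = 0.02043.
ΔP = f(L/D_h)(ρV²/2) = 0.02043·78/0.2351·83.64 = 567.1 Pa.

ΔP ≈ 567 Pa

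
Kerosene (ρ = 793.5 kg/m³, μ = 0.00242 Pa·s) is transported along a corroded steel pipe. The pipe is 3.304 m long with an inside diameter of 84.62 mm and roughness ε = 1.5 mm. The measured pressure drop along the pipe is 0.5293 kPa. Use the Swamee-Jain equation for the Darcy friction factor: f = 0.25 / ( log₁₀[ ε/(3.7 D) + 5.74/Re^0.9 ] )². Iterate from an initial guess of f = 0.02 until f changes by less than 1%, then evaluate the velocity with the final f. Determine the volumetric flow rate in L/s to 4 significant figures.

Q ≈ 4.703 L/s

Rearranging Darcy-Weisbach: V = √(2·ΔP·D/(f·L·ρ)). With ε/D = 0.0015/0.08462 = 0.0177, iterate starting from f = 0.02:
  f = 0.02 → V = √(2·529.3·0.08462/(0.02·3.304·793.5)) = 1.307 m/s; Re = ρVD/μ = 3.627e+04; f → 0.04807
  f = 0.04807 → V = 0.843 m/s; Re = 2.339e+04; f → 0.04883
  f = 0.04883 → V = 0.8365 m/s; Re = 2.321e+04; f → 0.04885
Converged (Δf/f < 1%). With the final f = 0.04885: V = √(2·529.3·0.08462/(0.04885·3.304·793.5)) = 0.8363 m/s.
Q = V·A = 0.8363·(π/4·0.08462²) = 0.004703 m³/s = 4.703 L/s.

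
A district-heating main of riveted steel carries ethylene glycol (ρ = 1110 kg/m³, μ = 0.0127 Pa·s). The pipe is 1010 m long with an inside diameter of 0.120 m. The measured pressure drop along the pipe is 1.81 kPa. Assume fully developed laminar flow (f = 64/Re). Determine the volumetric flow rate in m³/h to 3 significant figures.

For laminar flow, f = 64/Re with Re = ρVD/μ, so Darcy-Weisbach reduces to ΔP = 32μLV/D². Solving for V: V = ΔP·D²/(32μL) = 1810·(0.12)²/(32·0.0127·1010) = 0.0635 m/s.
Check: Re = ρVD/μ = 1110·0.0635·0.12/0.0127 = 666 < 2300, so the laminar assumption holds.
Q = V·A = 0.0635·(π/4·0.12²) = 0.0007182 m³/s = 2.59 m³/h.

Q ≈ 2.59 m³/h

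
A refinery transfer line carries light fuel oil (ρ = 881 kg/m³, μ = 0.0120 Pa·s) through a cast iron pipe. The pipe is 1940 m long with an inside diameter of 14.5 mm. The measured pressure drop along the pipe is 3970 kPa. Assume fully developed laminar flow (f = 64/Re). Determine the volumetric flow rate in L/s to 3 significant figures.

For laminar flow, f = 64/Re with Re = ρVD/μ, so Darcy-Weisbach reduces to ΔP = 32μLV/D². Solving for V: V = ΔP·D²/(32μL) = 3.97e+06·(0.0145)²/(32·0.012·1940) = 1.12 m/s.
Check: Re = ρVD/μ = 881·1.12·0.0145/0.012 = 1193 < 2300, so the laminar assumption holds.
Q = V·A = 1.12·(π/4·0.0145²) = 0.000185 m³/s = 0.185 L/s.

Q ≈ 0.185 L/s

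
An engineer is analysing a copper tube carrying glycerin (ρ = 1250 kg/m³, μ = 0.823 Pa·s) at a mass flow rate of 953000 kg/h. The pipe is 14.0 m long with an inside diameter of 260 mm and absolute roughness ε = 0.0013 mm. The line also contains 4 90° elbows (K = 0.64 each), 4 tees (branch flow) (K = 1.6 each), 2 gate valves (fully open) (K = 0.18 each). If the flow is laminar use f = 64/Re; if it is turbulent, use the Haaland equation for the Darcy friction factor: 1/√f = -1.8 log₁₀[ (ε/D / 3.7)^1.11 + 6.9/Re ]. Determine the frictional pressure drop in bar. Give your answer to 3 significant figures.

ΔP ≈ 1.14 bar

ṁ = 953000 kg/h = 953000/3600 = 264.7 kg/s.
A = πD²/4 = π(0.26)²/4 = 0.05309 m²; mean velocity V = ṁ/(ρA) = 264.7/(1250 · 0.05309) = 3.989 m/s.
Reynolds number Re = ρVD/μ = 1250 · 3.989 · 0.26 / 0.823 = 1575.
Re < 2300 → laminar flow, so f = 64/Re = 64/1575 = 0.04063 (the turbulent correlation is not needed).
Total minor-loss coefficient ΣK = 4·0.64 + 4·1.6 + 2·0.18 = 9.32.
ΔP = [f·L/D + ΣK]·(ρV²/2) = [0.04063·14/0.26 + 9.32]·(1250·3.989²/2) = [2.188 + 9.32]·9944 = 1.144e+05 Pa.
ΔP = 1.144e+05 Pa = 1.14 bar.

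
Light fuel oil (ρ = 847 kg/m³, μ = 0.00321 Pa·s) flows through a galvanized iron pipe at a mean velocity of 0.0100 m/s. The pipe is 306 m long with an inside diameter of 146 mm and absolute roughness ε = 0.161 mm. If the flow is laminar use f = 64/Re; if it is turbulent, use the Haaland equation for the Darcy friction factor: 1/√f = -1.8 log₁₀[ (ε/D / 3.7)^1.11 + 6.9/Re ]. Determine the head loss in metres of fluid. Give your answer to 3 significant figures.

h_f ≈ 0.00177 m

Reynolds number Re = ρVD/μ = 847 · 0.01 · 0.146 / 0.00321 = 385.2.
Re < 2300 → laminar flow, so f = 64/Re = 64/385.2 = 0.1661 (the turbulent correlation is not needed).
Darcy-Weisbach: ΔP = f(L/D)(ρV²/2) = 0.1661·(306/0.146)·(847·0.01²/2) = 0.1661·2096·0.04235 = 14.75 Pa.
Head loss h_f = ΔP/(ρg) = 14.75/(847·9.81) = 0.00177 m.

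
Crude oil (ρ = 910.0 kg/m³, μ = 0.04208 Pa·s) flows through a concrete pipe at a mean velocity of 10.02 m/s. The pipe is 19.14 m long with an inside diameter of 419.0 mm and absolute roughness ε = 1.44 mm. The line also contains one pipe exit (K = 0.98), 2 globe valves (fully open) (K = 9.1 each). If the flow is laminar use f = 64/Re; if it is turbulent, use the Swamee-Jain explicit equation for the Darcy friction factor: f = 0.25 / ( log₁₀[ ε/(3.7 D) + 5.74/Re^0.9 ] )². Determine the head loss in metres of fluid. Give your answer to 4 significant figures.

h_f ≈ 104.9 m

Reynolds number Re = ρVD/μ = 910 · 10.02 · 0.419 / 0.0421 = 9.079e+04.
Re > 4000 → turbulent. Relative roughness ε/D = 0.00144/0.419 = 0.00344. Swamee-Jain: f = 0.25/(log₁₀[0.00344/3.7 + 5.74/9.079e+04^0.9])² = 0.25/(log₁₀[0.000929 + 0.000198])² = 0.25/(-2.948)² = 0.02876.
Total minor-loss coefficient ΣK = 1·0.98 + 2·9.1 = 19.2.
ΔP = [f·L/D + ΣK]·(ρV²/2) = [0.02876·19.14/0.419 + 19.2]·(910·10.02²/2) = [1.314 + 19.2]·4.568e+04 = 9.362e+05 Pa.
Head loss h_f = ΔP/(ρg) = 9.362e+05/(910·9.81) = 104.9 m.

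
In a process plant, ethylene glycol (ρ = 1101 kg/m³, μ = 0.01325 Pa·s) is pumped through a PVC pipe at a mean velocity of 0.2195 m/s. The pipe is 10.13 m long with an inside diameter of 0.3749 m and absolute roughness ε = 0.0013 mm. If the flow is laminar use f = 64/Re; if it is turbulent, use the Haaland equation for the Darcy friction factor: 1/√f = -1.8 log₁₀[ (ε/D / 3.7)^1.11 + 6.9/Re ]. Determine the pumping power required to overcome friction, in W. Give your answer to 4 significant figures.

P ≈ 0.5971 W

Reynolds number Re = ρVD/μ = 1101 · 0.2195 · 0.3749 / 0.0132 = 6838.
Re > 4000 → turbulent. Relative roughness ε/D = 1.3e-06/0.3749 = 3.47e-06. Haaland: 1/√f = -1.8 log₁₀[(3.47e-06/3.7)^1.11 + 6.9/6838] = -1.8 log₁₀[2.04e-07 + 0.00101] = 5.393, so f = 0.03439.
Darcy-Weisbach: ΔP = f(L/D)(ρV²/2) = 0.03439·(10.13/0.3749)·(1101·0.2195²/2) = 0.03439·27.02·26.52 = 24.64 Pa.
Q = V·A = 0.2195·0.1104 = 0.02423 m³/s.
Pumping power P = QΔP = 0.02423·24.64 = 0.59711 W = 0.5971 W.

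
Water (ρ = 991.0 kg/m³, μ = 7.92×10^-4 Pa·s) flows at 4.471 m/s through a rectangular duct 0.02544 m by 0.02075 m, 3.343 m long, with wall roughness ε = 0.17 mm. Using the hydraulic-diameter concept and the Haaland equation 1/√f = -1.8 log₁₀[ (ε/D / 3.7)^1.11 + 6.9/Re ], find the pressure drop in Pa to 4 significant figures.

Hydraulic diameter D_h = 4A/P = 4·(0.02544·0.02075)/(2·(0.02544+0.02075)) = 0.002112/0.09238 = 0.02286 m.
Re = ρVD_h/μ = 991·4.471·0.02286/0.000792 = 1.279e+05.
ε/D_h = 0.00017/0.02286 = 0.00744; Haaland gives 1/√f = -1.8 log₁₀[0.00102+5.4e-05] = 5.348, so f = 0.03497.
ΔP = f(L/D_h)(ρV²/2) = 0.03497·3.343/0.02286·9905 = 5.066e+04 Pa.

ΔP ≈ 50660 Pa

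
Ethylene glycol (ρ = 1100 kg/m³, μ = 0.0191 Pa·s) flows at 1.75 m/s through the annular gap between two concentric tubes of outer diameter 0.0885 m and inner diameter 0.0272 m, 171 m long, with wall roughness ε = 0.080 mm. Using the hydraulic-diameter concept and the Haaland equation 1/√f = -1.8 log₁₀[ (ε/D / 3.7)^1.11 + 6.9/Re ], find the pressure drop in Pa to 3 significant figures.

ΔP ≈ 173000 Pa

Hydraulic diameter D_h = 4A/P = D_o - D_i = 0.0885 - 0.0272 = 0.0613 m.
Re = ρVD_h/μ = 1100·1.75·0.0613/0.0191 = 6178.
ε/D_h = 8e-05/0.0613 = 0.00131; Haaland gives 1/√f = -1.8 log₁₀[0.000147+0.00112] = 5.217, so f = 0.03674.
ΔP = f(L/D_h)(ρV²/2) = 0.03674·171/0.0613·1684 = 1.726e+05 Pa.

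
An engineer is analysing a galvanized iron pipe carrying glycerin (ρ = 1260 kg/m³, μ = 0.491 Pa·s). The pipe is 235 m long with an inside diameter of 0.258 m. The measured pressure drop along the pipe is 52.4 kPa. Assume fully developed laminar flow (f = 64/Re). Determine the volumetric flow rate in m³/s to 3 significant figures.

Q ≈ 0.0494 m³/s

For laminar flow, f = 64/Re with Re = ρVD/μ, so Darcy-Weisbach reduces to ΔP = 32μLV/D². Solving for V: V = ΔP·D²/(32μL) = 5.24e+04·(0.258)²/(32·0.491·235) = 0.9447 m/s.
Check: Re = ρVD/μ = 1260·0.9447·0.258/0.491 = 625.4 < 2300, so the laminar assumption holds.
Q = V·A = 0.9447·(π/4·0.258²) = 0.04939 m³/s = 0.0494 m³/s.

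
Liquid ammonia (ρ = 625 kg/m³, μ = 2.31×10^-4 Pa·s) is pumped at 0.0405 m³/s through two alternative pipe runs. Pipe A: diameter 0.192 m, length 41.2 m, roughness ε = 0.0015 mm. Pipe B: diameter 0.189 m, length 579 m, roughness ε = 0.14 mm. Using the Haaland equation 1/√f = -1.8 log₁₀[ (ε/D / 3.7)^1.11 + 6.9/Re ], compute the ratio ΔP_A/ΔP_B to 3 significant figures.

ΔP_A/ΔP_B ≈ 0.0433

Pipe A: V = Q/A = 0.0405/0.02895 = 1.399 m/s; Re = 7.267e+05; ε/D = 7.81e-06; Haaland → f = 0.01235; ΔP_A = f(L/D)(ρV²/2) = 1620 Pa.
Pipe B: V = Q/A = 0.0405/0.02806 = 1.444 m/s; Re = 7.382e+05; ε/D = 0.000741; Haaland → f = 0.01876; ΔP_B = f(L/D)(ρV²/2) = 3.742e+04 Pa.
ΔP_A/ΔP_B = 1620/3.742e+04 = 0.0433.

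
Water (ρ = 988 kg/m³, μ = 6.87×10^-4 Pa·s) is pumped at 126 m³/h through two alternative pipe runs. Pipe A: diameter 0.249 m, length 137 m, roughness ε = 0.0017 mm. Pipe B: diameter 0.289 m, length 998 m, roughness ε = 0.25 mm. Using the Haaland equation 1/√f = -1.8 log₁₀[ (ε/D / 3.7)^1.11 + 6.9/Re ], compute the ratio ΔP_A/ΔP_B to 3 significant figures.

ΔP_A/ΔP_B ≈ 0.212

Pipe A: V = Q/A = 0.035/0.0487 = 0.7188 m/s; Re = 2.574e+05; ε/D = 6.83e-06; Haaland → f = 0.01481; ΔP_A = f(L/D)(ρV²/2) = 2080 Pa.
Pipe B: V = Q/A = 0.035/0.0656 = 0.5336 m/s; Re = 2.218e+05; ε/D = 0.000865; Haaland → f = 0.02024; ΔP_B = f(L/D)(ρV²/2) = 9827 Pa.
ΔP_A/ΔP_B = 2080/9827 = 0.212.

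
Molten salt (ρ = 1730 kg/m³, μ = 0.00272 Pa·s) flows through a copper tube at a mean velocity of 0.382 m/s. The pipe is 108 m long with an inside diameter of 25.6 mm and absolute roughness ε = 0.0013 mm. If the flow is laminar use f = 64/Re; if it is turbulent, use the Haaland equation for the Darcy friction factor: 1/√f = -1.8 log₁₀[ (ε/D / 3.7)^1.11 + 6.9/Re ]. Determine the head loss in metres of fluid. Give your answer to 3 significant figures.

h_f ≈ 1.11 m

Reynolds number Re = ρVD/μ = 1730 · 0.382 · 0.0256 / 0.00272 = 6220.
Re > 4000 → turbulent. Relative roughness ε/D = 1.3e-06/0.0256 = 5.08e-05. Haaland: 1/√f = -1.8 log₁₀[(5.08e-05/3.7)^1.11 + 6.9/6220] = -1.8 log₁₀[4.01e-06 + 0.00111] = 5.316, so f = 0.03539.
Darcy-Weisbach: ΔP = f(L/D)(ρV²/2) = 0.03539·(108/0.0256)·(1730·0.382²/2) = 0.03539·4219·126.2 = 1.884e+04 Pa.
Head loss h_f = ΔP/(ρg) = 1.884e+04/(1730·9.81) = 1.11 m.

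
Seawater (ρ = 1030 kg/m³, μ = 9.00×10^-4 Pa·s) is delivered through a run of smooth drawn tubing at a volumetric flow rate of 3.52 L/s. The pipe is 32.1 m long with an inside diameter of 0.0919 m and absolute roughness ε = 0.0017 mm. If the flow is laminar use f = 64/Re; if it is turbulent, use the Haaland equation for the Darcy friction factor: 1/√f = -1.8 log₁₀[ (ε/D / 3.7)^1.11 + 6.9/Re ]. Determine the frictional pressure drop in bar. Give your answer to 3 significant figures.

ΔP ≈ 0.0103 bar

Q = 3.52 L/s = 3.52/1000 = 0.00352 m³/s.
Cross-sectional area A = πD²/4 = π(0.0919)²/4 = 0.006633 m²; mean velocity V = Q/A = 0.00352/0.006633 = 0.5307 m/s.
Reynolds number Re = ρVD/μ = 1030 · 0.5307 · 0.0919 / 0.0009 = 5.581e+04.
Re > 4000 → turbulent. Relative roughness ε/D = 1.7e-06/0.0919 = 1.85e-05. Haaland: 1/√f = -1.8 log₁₀[(1.85e-05/3.7)^1.11 + 6.9/5.581e+04] = -1.8 log₁₀[1.31e-06 + 0.000124] = 7.026, so f = 0.02026.
Darcy-Weisbach: ΔP = f(L/D)(ρV²/2) = 0.02026·(32.1/0.0919)·(1030·0.5307²/2) = 0.02026·349.3·145 = 1026 Pa.
ΔP = 1026 Pa = 0.0103 bar.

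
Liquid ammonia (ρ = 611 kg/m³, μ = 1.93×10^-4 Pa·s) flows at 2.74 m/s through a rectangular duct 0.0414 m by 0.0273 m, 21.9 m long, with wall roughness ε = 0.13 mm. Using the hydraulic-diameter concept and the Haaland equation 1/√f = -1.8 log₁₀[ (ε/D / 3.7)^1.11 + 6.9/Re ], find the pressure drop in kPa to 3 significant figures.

ΔP ≈ 43.8 kPa

Hydraulic diameter D_h = 4A/P = 4·(0.0414·0.0273)/(2·(0.0414+0.0273)) = 0.004521/0.1374 = 0.0329 m.
Re = ρVD_h/μ = 611·2.74·0.0329/0.000193 = 2.854e+05.
ε/D_h = 0.00013/0.0329 = 0.00395; Haaland gives 1/√f = -1.8 log₁₀[0.000503+2.42e-05] = 5.9, so f = 0.02872.
ΔP = f(L/D_h)(ρV²/2) = 0.02872·21.9/0.0329·2294 = 4.385e+04 Pa.
ΔP = 43.8 kPa.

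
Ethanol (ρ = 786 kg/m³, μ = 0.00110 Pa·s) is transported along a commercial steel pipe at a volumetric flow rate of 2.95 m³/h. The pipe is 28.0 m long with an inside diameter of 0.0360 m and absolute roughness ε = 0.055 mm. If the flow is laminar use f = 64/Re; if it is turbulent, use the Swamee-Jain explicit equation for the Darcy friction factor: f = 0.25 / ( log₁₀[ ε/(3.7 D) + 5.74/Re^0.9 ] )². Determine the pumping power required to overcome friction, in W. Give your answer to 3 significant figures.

Q = 2.95 m³/h = 2.95/3600 = 0.0008194 m³/s.
Cross-sectional area A = πD²/4 = π(0.036)²/4 = 0.001018 m²; mean velocity V = Q/A = 0.0008194/0.001018 = 0.8051 m/s.
Reynolds number Re = ρVD/μ = 786 · 0.8051 · 0.036 / 0.0011 = 2.071e+04.
Re > 4000 → turbulent. Relative roughness ε/D = 5.5e-05/0.036 = 0.00153. Swamee-Jain: f = 0.25/(log₁₀[0.00153/3.7 + 5.74/2.071e+04^0.9])² = 0.25/(log₁₀[0.000413 + 0.000749])² = 0.25/(-2.935)² = 0.02902.
Darcy-Weisbach: ΔP = f(L/D)(ρV²/2) = 0.02902·(28/0.036)·(786·0.8051²/2) = 0.02902·777.8·254.7 = 5750 Pa.
Pumping power P = QΔP = 0.0008194·5750 = 4.712 W = 4.71 W.

P ≈ 4.71 W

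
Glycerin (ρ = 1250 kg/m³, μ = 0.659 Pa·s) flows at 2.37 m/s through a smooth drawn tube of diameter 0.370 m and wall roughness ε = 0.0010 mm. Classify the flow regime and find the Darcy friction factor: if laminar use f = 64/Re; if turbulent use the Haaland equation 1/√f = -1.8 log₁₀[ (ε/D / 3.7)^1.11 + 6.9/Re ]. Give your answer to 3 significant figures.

f ≈ 0.0385

Re = ρVD/μ = 1250·2.37·0.37/0.659 = 1663.
Re < 2300 → laminar, so f = 64/Re = 0.03848 (roughness is irrelevant in laminar flow).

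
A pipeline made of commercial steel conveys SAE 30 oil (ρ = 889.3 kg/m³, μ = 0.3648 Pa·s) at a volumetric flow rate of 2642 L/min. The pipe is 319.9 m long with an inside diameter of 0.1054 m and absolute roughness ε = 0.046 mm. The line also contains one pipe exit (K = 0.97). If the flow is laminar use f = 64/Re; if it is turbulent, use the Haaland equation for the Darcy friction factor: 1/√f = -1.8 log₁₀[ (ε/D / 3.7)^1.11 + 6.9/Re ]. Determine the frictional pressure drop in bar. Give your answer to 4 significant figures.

ΔP ≈ 17.07 bar

Q = 2642 L/min = 2642/60000 = 0.04403 m³/s.
Cross-sectional area A = πD²/4 = π(0.1054)²/4 = 0.008725 m²; mean velocity V = Q/A = 0.04403/0.008725 = 5.047 m/s.
Reynolds number Re = ρVD/μ = 889.3 · 5.047 · 0.1054 / 0.365 = 1297.
Re < 2300 → laminar flow, so f = 64/Re = 64/1297 = 0.04936 (the turbulent correlation is not needed).
Total minor-loss coefficient ΣK = 1·0.97 = 0.97.
ΔP = [f·L/D + ΣK]·(ρV²/2) = [0.04936·319.9/0.1054 + 0.97]·(889.3·5.047²/2) = [149.8 + 0.97]·1.133e+04 = 1.707e+06 Pa.
ΔP = 1.707e+06 Pa = 17.07 bar.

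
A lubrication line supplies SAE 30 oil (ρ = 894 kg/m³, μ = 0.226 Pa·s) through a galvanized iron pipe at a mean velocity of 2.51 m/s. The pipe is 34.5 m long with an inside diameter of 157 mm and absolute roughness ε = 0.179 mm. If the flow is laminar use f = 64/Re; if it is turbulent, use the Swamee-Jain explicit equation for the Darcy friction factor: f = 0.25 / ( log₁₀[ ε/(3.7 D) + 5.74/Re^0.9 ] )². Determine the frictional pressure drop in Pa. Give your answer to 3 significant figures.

ΔP ≈ 25400 Pa

Reynolds number Re = ρVD/μ = 894 · 2.51 · 0.157 / 0.226 = 1559.
Re < 2300 → laminar flow, so f = 64/Re = 64/1559 = 0.04106 (the turbulent correlation is not needed).
Darcy-Weisbach: ΔP = f(L/D)(ρV²/2) = 0.04106·(34.5/0.157)·(894·2.51²/2) = 0.04106·219.7·2816 = 2.541e+04 Pa.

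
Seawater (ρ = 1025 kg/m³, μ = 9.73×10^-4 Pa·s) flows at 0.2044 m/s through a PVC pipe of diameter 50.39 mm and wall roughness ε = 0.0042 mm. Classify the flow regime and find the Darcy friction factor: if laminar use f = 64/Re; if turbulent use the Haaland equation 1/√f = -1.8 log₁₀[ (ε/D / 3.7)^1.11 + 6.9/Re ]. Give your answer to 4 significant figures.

Re = ρVD/μ = 1025·0.2044·0.05039/0.000973 = 1.085e+04.
Re > 4000 → turbulent. ε/D = 4.2e-06/0.05039 = 8.33e-05; Haaland: 1/√f = -1.8 log₁₀[6.94e-06 + 0.000636] = 5.745, so f = 0.03029.

f ≈ 0.03029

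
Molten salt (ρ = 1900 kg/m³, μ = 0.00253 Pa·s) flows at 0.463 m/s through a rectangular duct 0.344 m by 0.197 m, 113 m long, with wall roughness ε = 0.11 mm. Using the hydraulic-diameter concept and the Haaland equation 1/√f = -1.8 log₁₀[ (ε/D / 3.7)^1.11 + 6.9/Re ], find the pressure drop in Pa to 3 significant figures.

ΔP ≈ 1850 Pa

Hydraulic diameter D_h = 4A/P = 4·(0.344·0.197)/(2·(0.344+0.197)) = 0.2711/1.082 = 0.2505 m.
Re = ρVD_h/μ = 1900·0.463·0.2505/0.00253 = 8.711e+04.
ε/D_h = 0.00011/0.2505 = 0.000439; Haaland gives 1/√f = -1.8 log₁₀[4.39e-05+7.92e-05] = 7.037, so f = 0.02019.
ΔP = f(L/D_h)(ρV²/2) = 0.02019·113/0.2505·203.7 = 1855 Pa.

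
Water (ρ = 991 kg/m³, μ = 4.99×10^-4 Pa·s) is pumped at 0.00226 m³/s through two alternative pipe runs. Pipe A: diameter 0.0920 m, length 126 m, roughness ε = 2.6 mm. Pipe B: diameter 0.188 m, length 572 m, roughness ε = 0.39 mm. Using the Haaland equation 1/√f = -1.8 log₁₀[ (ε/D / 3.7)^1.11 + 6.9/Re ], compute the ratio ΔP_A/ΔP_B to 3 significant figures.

ΔP_A/ΔP_B ≈ 15.9

Pipe A: V = Q/A = 0.00226/0.006648 = 0.34 m/s; Re = 6.212e+04; ε/D = 0.0283; Haaland → f = 0.0564; ΔP_A = f(L/D)(ρV²/2) = 4424 Pa.
Pipe B: V = Q/A = 0.00226/0.02776 = 0.08141 m/s; Re = 3.04e+04; ε/D = 0.00207; Haaland → f = 0.02792; ΔP_B = f(L/D)(ρV²/2) = 279 Pa.
ΔP_A/ΔP_B = 4424/279 = 15.9.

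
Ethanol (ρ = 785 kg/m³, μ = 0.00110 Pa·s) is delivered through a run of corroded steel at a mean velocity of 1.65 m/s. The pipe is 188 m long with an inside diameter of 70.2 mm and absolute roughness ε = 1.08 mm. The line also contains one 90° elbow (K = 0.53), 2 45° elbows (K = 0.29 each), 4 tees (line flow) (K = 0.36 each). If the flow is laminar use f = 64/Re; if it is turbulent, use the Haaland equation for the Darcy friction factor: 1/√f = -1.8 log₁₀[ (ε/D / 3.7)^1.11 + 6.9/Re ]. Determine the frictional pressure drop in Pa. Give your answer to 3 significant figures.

ΔP ≈ 131000 Pa

Reynolds number Re = ρVD/μ = 785 · 1.65 · 0.0702 / 0.0011 = 8.266e+04.
Re > 4000 → turbulent. Relative roughness ε/D = 0.00108/0.0702 = 0.0154. Haaland: 1/√f = -1.8 log₁₀[(0.0154/3.7)^1.11 + 6.9/8.266e+04] = -1.8 log₁₀[0.00227 + 8.35e-05] = 4.729, so f = 0.04471.
Total minor-loss coefficient ΣK = 1·0.53 + 2·0.29 + 4·0.36 = 2.55.
ΔP = [f·L/D + ΣK]·(ρV²/2) = [0.04471·188/0.0702 + 2.55]·(785·1.65²/2) = [119.7 + 2.55]·1069 = 1.307e+05 Pa.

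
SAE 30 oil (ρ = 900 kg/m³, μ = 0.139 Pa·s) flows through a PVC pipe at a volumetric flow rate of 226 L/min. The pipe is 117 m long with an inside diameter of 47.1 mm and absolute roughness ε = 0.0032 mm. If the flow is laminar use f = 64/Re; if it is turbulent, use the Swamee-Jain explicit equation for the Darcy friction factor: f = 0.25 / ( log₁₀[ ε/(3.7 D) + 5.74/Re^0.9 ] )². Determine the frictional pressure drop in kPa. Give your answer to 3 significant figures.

Q = 226 L/min = 226/60000 = 0.003767 m³/s.
Cross-sectional area A = πD²/4 = π(0.0471)²/4 = 0.001742 m²; mean velocity V = Q/A = 0.003767/0.001742 = 2.162 m/s.
Reynolds number Re = ρVD/μ = 900 · 2.162 · 0.0471 / 0.139 = 659.3.
Re < 2300 → laminar flow, so f = 64/Re = 64/659.3 = 0.09707 (the turbulent correlation is not needed).
Darcy-Weisbach: ΔP = f(L/D)(ρV²/2) = 0.09707·(117/0.0471)·(900·2.162²/2) = 0.09707·2484·2103 = 5.071e+05 Pa.
ΔP = 5.071e+05 Pa = 507 kPa.

ΔP ≈ 507 kPa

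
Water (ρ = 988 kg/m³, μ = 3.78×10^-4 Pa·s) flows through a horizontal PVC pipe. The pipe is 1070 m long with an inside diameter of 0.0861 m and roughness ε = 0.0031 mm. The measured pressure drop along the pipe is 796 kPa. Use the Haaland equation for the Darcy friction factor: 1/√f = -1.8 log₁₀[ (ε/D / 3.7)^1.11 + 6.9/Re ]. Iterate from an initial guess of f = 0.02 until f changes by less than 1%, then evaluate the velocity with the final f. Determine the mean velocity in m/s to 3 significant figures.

Rearranging Darcy-Weisbach: V = √(2·ΔP·D/(f·L·ρ)). With ε/D = 3.1e-06/0.0861 = 3.6e-05, iterate starting from f = 0.02:
  f = 0.02 → V = √(2·7.96e+05·0.0861/(0.02·1070·988)) = 2.546 m/s; Re = ρVD/μ = 5.73e+05; f → 0.01323
  f = 0.01323 → V = 3.131 m/s; Re = 7.046e+05; f → 0.01284
  f = 0.01284 → V = 3.177 m/s; Re = 7.15e+05; f → 0.01282
Converged (Δf/f < 1%). With the final f = 0.01282: V = √(2·7.96e+05·0.0861/(0.01282·1070·988)) = 3.181 m/s.

V ≈ 3.18 m/s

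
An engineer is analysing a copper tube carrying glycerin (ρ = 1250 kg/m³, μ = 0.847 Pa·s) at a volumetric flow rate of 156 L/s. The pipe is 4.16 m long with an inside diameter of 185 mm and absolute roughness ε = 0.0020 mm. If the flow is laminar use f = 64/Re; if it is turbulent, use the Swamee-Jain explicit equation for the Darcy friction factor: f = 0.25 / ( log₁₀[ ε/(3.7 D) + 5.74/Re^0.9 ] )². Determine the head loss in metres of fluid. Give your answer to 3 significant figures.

Q = 156 L/s = 156/1000 = 0.156 m³/s.
Cross-sectional area A = πD²/4 = π(0.185)²/4 = 0.02688 m²; mean velocity V = Q/A = 0.156/0.02688 = 5.804 m/s.
Reynolds number Re = ρVD/μ = 1250 · 5.804 · 0.185 / 0.847 = 1584.
Re < 2300 → laminar flow, so f = 64/Re = 64/1584 = 0.04039 (the turbulent correlation is not needed).
Darcy-Weisbach: ΔP = f(L/D)(ρV²/2) = 0.04039·(4.16/0.185)·(1250·5.804²/2) = 0.04039·22.49·2.105e+04 = 1.912e+04 Pa.
Head loss h_f = ΔP/(ρg) = 1.912e+04/(1250·9.81) = 1.56 m.

h_f ≈ 1.56 m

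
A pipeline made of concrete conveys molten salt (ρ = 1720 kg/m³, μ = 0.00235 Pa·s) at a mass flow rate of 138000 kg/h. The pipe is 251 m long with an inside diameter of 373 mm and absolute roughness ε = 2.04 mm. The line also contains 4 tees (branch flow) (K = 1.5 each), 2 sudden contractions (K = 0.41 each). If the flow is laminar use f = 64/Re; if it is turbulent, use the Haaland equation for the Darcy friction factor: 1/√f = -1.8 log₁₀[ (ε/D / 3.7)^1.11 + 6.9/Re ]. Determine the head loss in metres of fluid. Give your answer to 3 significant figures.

ṁ = 138000 kg/h = 138000/3600 = 38.33 kg/s.
A = πD²/4 = π(0.373)²/4 = 0.1093 m²; mean velocity V = ṁ/(ρA) = 38.33/(1720 · 0.1093) = 0.204 m/s.
Reynolds number Re = ρVD/μ = 1720 · 0.204 · 0.373 / 0.00235 = 5.568e+04.
Re > 4000 → turbulent. Relative roughness ε/D = 0.00204/0.373 = 0.00547. Haaland: 1/√f = -1.8 log₁₀[(0.00547/3.7)^1.11 + 6.9/5.568e+04] = -1.8 log₁₀[0.000722 + 0.000124] = 5.531, so f = 0.03269.
Total minor-loss coefficient ΣK = 4·1.5 + 2·0.41 = 6.82.
ΔP = [f·L/D + ΣK]·(ρV²/2) = [0.03269·251/0.373 + 6.82]·(1720·0.204²/2) = [22 + 6.82]·35.77 = 1031 Pa.
Head loss h_f = ΔP/(ρg) = 1031/(1720·9.81) = 0.0611 m.

h_f ≈ 0.0611 m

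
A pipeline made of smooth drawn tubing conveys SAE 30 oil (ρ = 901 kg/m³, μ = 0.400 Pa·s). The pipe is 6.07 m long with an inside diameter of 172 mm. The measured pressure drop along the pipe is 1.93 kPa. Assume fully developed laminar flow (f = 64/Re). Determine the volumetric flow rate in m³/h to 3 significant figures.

For laminar flow, f = 64/Re with Re = ρVD/μ, so Darcy-Weisbach reduces to ΔP = 32μLV/D². Solving for V: V = ΔP·D²/(32μL) = 1930·(0.172)²/(32·0.4·6.07) = 0.7349 m/s.
Check: Re = ρVD/μ = 901·0.7349·0.172/0.4 = 284.7 < 2300, so the laminar assumption holds.
Q = V·A = 0.7349·(π/4·0.172²) = 0.01708 m³/s = 61.5 m³/h.

Q ≈ 61.5 m³/h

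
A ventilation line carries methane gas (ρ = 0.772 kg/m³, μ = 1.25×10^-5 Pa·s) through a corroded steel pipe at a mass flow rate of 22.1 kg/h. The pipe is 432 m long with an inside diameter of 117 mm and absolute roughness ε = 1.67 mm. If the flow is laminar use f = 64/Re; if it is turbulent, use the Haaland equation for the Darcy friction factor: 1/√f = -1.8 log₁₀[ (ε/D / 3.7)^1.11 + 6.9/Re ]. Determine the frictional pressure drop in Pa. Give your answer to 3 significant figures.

ṁ = 22.1 kg/h = 22.1/3600 = 0.006139 kg/s.
A = πD²/4 = π(0.117)²/4 = 0.01075 m²; mean velocity V = ṁ/(ρA) = 0.006139/(0.772 · 0.01075) = 0.7396 m/s.
Reynolds number Re = ρVD/μ = 0.772 · 0.7396 · 0.117 / 1.25e-05 = 5344.
Re > 4000 → turbulent. Relative roughness ε/D = 0.00167/0.117 = 0.0143. Haaland: 1/√f = -1.8 log₁₀[(0.0143/3.7)^1.11 + 6.9/5344] = -1.8 log₁₀[0.00209 + 0.00129] = 4.447, so f = 0.05057.
Darcy-Weisbach: ΔP = f(L/D)(ρV²/2) = 0.05057·(432/0.117)·(0.772·0.7396²/2) = 0.05057·3692·0.2112 = 39.43 Pa.

ΔP ≈ 39.4 Pa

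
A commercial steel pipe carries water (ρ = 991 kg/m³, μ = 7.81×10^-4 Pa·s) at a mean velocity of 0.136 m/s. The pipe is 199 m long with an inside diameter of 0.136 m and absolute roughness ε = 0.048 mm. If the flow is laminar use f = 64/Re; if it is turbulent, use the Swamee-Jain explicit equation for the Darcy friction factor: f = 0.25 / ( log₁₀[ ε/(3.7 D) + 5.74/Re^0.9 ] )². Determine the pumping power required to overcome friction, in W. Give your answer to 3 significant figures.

P ≈ 0.682 W

Reynolds number Re = ρVD/μ = 991 · 0.136 · 0.136 / 0.000781 = 2.347e+04.
Re > 4000 → turbulent. Relative roughness ε/D = 4.8e-05/0.136 = 0.000353. Swamee-Jain: f = 0.25/(log₁₀[0.000353/3.7 + 5.74/2.347e+04^0.9])² = 0.25/(log₁₀[9.54e-05 + 0.000669])² = 0.25/(-3.117)² = 0.02574.
Darcy-Weisbach: ΔP = f(L/D)(ρV²/2) = 0.02574·(199/0.136)·(991·0.136²/2) = 0.02574·1463·9.165 = 345.1 Pa.
Q = V·A = 0.136·0.01453 = 0.001976 m³/s.
Pumping power P = QΔP = 0.001976·345.1 = 0.6819 W = 0.682 W.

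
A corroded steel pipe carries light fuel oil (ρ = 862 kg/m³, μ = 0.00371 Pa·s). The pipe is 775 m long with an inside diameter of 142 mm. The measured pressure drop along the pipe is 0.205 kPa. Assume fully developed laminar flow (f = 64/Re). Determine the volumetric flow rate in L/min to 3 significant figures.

Q ≈ 42.7 L/min

For laminar flow, f = 64/Re with Re = ρVD/μ, so Darcy-Weisbach reduces to ΔP = 32μLV/D². Solving for V: V = ΔP·D²/(32μL) = 205·(0.142)²/(32·0.00371·775) = 0.04493 m/s.
Check: Re = ρVD/μ = 862·0.04493·0.142/0.00371 = 1482 < 2300, so the laminar assumption holds.
Q = V·A = 0.04493·(π/4·0.142²) = 0.0007115 m³/s = 42.7 L/min.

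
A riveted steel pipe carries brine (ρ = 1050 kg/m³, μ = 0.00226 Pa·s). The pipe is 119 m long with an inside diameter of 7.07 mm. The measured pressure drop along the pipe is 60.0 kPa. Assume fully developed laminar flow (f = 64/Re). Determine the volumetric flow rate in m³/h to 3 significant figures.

For laminar flow, f = 64/Re with Re = ρVD/μ, so Darcy-Weisbach reduces to ΔP = 32μLV/D². Solving for V: V = ΔP·D²/(32μL) = 6e+04·(0.00707)²/(32·0.00226·119) = 0.3485 m/s.
Check: Re = ρVD/μ = 1050·0.3485·0.00707/0.00226 = 1145 < 2300, so the laminar assumption holds.
Q = V·A = 0.3485·(π/4·0.00707²) = 1.368e-05 m³/s = 0.0493 m³/h.

Q ≈ 0.0493 m³/h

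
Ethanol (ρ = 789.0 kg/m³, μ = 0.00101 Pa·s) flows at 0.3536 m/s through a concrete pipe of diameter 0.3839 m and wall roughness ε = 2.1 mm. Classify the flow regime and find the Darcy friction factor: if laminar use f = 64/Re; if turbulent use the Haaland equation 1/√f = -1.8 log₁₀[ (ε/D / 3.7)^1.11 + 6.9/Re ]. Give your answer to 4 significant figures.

f ≈ 0.03203

Re = ρVD/μ = 789·0.3536·0.3839/0.00101 = 1.06e+05.
Re > 4000 → turbulent. ε/D = 0.0021/0.3839 = 0.00547; Haaland: 1/√f = -1.8 log₁₀[0.000722 + 6.51e-05] = 5.587, so f = 0.03203.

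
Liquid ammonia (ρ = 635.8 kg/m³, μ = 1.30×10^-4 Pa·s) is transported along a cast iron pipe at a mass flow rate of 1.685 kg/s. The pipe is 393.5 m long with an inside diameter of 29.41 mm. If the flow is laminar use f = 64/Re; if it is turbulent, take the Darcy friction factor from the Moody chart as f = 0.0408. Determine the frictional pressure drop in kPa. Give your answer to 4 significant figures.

ΔP ≈ 2641 kPa

A = πD²/4 = π(0.02941)²/4 = 0.0006793 m²; mean velocity V = ṁ/(ρA) = 1.685/(635.8 · 0.0006793) = 3.901 m/s.
Reynolds number Re = ρVD/μ = 635.8 · 3.901 · 0.02941 / 0.00013 = 5.611e+05.
Re > 4000 → turbulent; use the Moody-chart value f = 0.0408.
Darcy-Weisbach: ΔP = f(L/D)(ρV²/2) = 0.0408·(393.5/0.02941)·(635.8·3.901²/2) = 0.0408·1.338e+04·4838 = 2.641e+06 Pa.
ΔP = 2.641e+06 Pa = 2641 kPa.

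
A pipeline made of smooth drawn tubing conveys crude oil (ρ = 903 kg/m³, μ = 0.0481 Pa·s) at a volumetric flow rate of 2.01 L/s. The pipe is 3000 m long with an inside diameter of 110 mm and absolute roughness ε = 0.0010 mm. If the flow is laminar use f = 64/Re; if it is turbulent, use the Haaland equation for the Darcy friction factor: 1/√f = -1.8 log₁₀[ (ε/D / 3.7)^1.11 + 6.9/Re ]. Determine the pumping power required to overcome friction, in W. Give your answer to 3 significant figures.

P ≈ 162 W

Q = 2.01 L/s = 2.01/1000 = 0.00201 m³/s.
Cross-sectional area A = πD²/4 = π(0.11)²/4 = 0.009503 m²; mean velocity V = Q/A = 0.00201/0.009503 = 0.2115 m/s.
Reynolds number Re = ρVD/μ = 903 · 0.2115 · 0.11 / 0.0481 = 436.8.
Re < 2300 → laminar flow, so f = 64/Re = 64/436.8 = 0.1465 (the turbulent correlation is not needed).
Darcy-Weisbach: ΔP = f(L/D)(ρV²/2) = 0.1465·(3000/0.11)·(903·0.2115²/2) = 0.1465·2.727e+04·20.2 = 8.071e+04 Pa.
Pumping power P = QΔP = 0.00201·8.071e+04 = 162.2 W = 162 W.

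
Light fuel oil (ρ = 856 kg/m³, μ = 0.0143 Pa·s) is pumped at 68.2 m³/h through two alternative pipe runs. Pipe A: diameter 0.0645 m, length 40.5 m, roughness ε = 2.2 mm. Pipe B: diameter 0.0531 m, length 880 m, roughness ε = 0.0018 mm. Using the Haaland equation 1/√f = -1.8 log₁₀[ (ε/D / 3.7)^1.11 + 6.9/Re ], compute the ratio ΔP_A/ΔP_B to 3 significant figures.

Pipe A: V = Q/A = 0.01894/0.003267 = 5.798 m/s; Re = 2.239e+04; ε/D = 0.0341; Haaland → f = 0.06176; ΔP_A = f(L/D)(ρV²/2) = 5.579e+05 Pa.
Pipe B: V = Q/A = 0.01894/0.002215 = 8.555 m/s; Re = 2.719e+04; ε/D = 3.39e-05; Haaland → f = 0.02393; ΔP_B = f(L/D)(ρV²/2) = 1.242e+07 Pa.
ΔP_A/ΔP_B = 5.579e+05/1.242e+07 = 0.0449.

ΔP_A/ΔP_B ≈ 0.0449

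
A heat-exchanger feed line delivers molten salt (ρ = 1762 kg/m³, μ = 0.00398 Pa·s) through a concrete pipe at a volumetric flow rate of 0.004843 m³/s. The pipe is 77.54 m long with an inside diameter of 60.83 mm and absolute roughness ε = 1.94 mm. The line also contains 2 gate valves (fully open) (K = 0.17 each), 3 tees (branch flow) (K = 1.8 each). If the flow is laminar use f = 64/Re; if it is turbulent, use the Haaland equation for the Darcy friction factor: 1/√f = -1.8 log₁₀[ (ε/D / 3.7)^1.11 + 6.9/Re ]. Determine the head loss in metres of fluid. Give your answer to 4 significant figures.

h_f ≈ 11.54 m

Cross-sectional area A = πD²/4 = π(0.06083)²/4 = 0.002906 m²; mean velocity V = Q/A = 0.004843/0.002906 = 1.666 m/s.
Reynolds number Re = ρVD/μ = 1762 · 1.666 · 0.06083 / 0.00398 = 4.488e+04.
Re > 4000 → turbulent. Relative roughness ε/D = 0.00194/0.06083 = 0.0319. Haaland: 1/√f = -1.8 log₁₀[(0.0319/3.7)^1.11 + 6.9/4.488e+04] = -1.8 log₁₀[0.00511 + 0.000154] = 4.102, so f = 0.05944.
Total minor-loss coefficient ΣK = 2·0.17 + 3·1.8 = 5.74.
ΔP = [f·L/D + ΣK]·(ρV²/2) = [0.05944·77.54/0.06083 + 5.74]·(1762·1.666²/2) = [75.77 + 5.74]·2447 = 1.994e+05 Pa.
Head loss h_f = ΔP/(ρg) = 1.994e+05/(1762·9.81) = 11.54 m.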